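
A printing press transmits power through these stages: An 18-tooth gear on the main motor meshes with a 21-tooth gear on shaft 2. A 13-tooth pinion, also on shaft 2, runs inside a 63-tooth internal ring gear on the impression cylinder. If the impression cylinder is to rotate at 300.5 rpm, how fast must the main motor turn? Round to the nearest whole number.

Overall ratio R = 1.1667 × 4.8462 = 5.6538.
Required input speed = output speed × R = 300.5 × 5.6538 = 1699 rpm.

1699 rpm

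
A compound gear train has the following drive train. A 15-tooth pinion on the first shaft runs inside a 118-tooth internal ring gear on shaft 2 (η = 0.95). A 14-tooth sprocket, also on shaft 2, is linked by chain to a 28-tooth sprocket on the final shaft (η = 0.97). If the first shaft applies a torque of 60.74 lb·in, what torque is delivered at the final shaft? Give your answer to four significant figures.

880.6 lb·in

After the internal gear (118/15): 60.74 × 7.8667 × 0.95 = 453.93 lb·in
After the chain (28/14): 453.93 × 2 × 0.97 = 880.62 lb·in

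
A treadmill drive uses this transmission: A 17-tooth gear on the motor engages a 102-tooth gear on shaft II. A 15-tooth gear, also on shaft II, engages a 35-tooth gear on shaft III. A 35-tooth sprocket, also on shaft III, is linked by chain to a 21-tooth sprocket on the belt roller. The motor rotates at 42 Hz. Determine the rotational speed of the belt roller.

5 Hz

the motor → shaft II (gear mesh, 102/17): 42 ÷ 6 = 7 Hz
shaft II → shaft III (gear mesh, 35/15): 7 ÷ 2.3333 = 3 Hz
shaft III → the belt roller (chain, 21/35): 3 ÷ 0.6 = 5 Hz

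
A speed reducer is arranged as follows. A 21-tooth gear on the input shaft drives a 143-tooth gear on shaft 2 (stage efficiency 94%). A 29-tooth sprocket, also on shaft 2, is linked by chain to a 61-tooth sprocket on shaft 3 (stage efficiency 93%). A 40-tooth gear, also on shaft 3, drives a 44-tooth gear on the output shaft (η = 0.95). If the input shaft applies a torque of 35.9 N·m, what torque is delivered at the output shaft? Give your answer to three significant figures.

470 N·m

gear mesh 143/21 = 6.8095 → τ = 35.9·6.8095·0.94 = 229.79 N·m
chain 61/29 = 2.1034 → τ = 229.79·2.1034·0.93 = 449.52 N·m
gear mesh 44/40 = 1.1 → τ = 449.52·1.1·0.95 = 469.75 N·m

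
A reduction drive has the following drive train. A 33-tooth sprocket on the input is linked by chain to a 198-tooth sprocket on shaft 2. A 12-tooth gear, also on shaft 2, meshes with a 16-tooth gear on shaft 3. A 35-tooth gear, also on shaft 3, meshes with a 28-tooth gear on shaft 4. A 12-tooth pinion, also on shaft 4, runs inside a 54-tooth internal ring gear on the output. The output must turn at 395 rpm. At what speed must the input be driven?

Overall ratio R = 6 × 1.3333 × 0.8 × 4.5 = 28.8.
Required input speed = output speed × R = 395 × 28.8 = 11376 rpm.

11376 rpm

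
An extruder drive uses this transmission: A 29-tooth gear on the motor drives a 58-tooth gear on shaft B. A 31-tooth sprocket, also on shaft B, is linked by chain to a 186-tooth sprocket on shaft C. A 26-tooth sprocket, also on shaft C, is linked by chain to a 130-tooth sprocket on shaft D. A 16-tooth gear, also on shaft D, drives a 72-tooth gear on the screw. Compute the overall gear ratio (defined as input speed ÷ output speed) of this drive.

Each stage contributes driven/driver: gear mesh 58/29 = 2, chain 186/31 = 6, chain 130/26 = 5, gear mesh 72/16 = 4.5.
Overall: 2 × 6 × 5 × 4.5 = 270.

270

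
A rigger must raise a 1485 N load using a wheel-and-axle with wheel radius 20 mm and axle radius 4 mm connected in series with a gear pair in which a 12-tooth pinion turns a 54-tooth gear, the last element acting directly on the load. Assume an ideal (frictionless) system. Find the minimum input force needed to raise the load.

66 N

Wheel-and-axle MA = R/r = 20/4 = 5.
Gear pair MA = 54/12 = 4.5.
Combined ideal MA = 5 × 4.5 = 22.5.
Effort = load / MA = 1485 / 22.5 = 66 N.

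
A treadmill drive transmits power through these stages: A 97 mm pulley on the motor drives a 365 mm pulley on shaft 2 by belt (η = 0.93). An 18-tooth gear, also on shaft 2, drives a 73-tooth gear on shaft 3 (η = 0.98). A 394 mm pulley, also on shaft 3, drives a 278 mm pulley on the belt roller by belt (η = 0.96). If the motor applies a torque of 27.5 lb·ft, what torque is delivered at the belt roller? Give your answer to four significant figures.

259.1 lb·ft

Belt: ratio = 365/97 = 3.7629; torque at shaft 2 = 27.5 × 3.7629 × 0.93 = 96.236 lb·ft.
Gear mesh: ratio = 73/18 = 4.0556; torque at shaft 3 = 96.236 × 4.0556 × 0.98 = 382.48 lb·ft.
Belt: ratio = 278/394 = 0.70558; torque at the belt roller = 382.48 × 0.70558 × 0.96 = 259.08 lb·ft.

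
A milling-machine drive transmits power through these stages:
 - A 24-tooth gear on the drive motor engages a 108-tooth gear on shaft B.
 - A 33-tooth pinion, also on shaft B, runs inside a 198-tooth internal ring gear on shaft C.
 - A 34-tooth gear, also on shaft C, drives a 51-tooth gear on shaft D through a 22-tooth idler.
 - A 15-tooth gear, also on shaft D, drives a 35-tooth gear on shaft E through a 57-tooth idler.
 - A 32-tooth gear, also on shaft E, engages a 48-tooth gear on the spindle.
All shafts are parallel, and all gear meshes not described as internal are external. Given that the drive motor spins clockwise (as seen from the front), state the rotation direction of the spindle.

clockwise

the drive motor → shaft B: external mesh, 1 reversal → CCW.
shaft B → shaft C: internal mesh, same direction → CCW.
shaft C → shaft D: driver → idler → driven is 2 external meshes, 2 reversals → CCW.
shaft D → shaft E: driver → idler → driven is 2 external meshes, 2 reversals → CCW.
shaft E → the spindle: external mesh, 1 reversal → CW.
6 reversals in total — an even number — so the spindle turns the same way as the drive motor.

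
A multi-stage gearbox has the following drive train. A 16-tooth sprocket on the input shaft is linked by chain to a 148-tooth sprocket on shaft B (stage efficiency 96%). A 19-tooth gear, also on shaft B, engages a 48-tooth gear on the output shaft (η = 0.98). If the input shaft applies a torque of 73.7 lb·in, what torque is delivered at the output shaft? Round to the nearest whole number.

1620 lb·in

Chain: ratio = 148/16 = 9.25; torque at shaft B = 73.7 × 9.25 × 0.96 = 654.46 lb·in.
Gear mesh: ratio = 48/19 = 2.5263; torque at the output shaft = 654.46 × 2.5263 × 0.98 = 1620.3 lb·in.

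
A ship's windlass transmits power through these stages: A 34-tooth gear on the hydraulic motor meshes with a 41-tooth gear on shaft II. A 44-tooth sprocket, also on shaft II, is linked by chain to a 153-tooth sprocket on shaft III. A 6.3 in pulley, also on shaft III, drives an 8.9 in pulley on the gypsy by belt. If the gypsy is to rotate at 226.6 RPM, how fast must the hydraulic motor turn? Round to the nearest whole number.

Overall ratio R = 1.2059 × 3.4773 × 1.4127 = 5.9237.
Required input speed = output speed × R = 226.6 × 5.9237 = 1342.3 RPM.

1342 RPM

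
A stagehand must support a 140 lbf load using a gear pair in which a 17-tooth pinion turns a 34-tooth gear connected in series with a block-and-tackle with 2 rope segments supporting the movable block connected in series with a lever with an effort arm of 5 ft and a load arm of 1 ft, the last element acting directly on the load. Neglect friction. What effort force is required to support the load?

7 lbf

Gear pair MA = 34/17 = 2.
Block-and-tackle MA = number of supporting rope parts = 2.
Lever MA = effort arm / load arm = 5/1 = 5.
Combined ideal MA = 2 × 2 × 5 = 20.
Effort = load / MA = 140 / 20 = 7 lbf.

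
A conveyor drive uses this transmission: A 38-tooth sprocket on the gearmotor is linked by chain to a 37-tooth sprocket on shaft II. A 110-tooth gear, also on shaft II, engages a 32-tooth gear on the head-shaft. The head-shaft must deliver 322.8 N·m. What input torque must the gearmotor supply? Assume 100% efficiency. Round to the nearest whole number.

Overall ratio R = 0.97368 × 0.29091 = 0.28325.
Input torque = output torque / R = 322.8 / 0.28325 = 1139.6 N·m.

1140 N·m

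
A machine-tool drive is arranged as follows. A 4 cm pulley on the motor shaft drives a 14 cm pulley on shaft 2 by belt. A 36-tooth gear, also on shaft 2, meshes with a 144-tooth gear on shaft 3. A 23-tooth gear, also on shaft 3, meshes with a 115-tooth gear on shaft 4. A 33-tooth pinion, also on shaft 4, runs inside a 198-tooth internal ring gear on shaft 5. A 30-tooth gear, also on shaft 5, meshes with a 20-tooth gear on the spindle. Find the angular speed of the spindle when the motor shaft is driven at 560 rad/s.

2 rad/s

the motor shaft → shaft 2 (belt, 14/4): 560 ÷ 3.5 = 160 rad/s
shaft 2 → shaft 3 (gear mesh, 144/36): 160 ÷ 4 = 40 rad/s
shaft 3 → shaft 4 (gear mesh, 115/23): 40 ÷ 5 = 8 rad/s
shaft 4 → shaft 5 (internal gear, 198/33): 8 ÷ 6 = 1.3333 rad/s
shaft 5 → the spindle (gear mesh, 20/30): 1.3333 ÷ 0.66667 = 2 rad/s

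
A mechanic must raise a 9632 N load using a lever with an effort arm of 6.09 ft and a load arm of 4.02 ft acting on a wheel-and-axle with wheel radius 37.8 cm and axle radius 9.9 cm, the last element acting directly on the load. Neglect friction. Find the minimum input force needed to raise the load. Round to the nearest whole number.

1665 N

Lever MA = effort arm / load arm = 6.09/4.02 = 1.5149.
Wheel-and-axle MA = R/r = 37.8/9.9 = 3.8182.
Combined ideal MA = 1.5149 × 3.8182 = 5.7843.
Effort = load / MA = 9632 / 5.7843 = 1665.2 N.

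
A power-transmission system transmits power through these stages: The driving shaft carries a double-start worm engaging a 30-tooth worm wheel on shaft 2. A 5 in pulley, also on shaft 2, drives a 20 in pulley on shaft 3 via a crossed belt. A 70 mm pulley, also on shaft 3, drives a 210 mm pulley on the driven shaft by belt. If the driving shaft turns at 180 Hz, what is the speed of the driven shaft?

Worm: ratio = 30/2 = 15, so shaft 2 turns at 180 / 15 = 12 Hz.
Belt: ratio = 20/5 = 4, so shaft 3 turns at 12 / 4 = 3 Hz.
Belt: ratio = 210/70 = 3, so the driven shaft turns at 3 / 3 = 1 Hz.

1 Hz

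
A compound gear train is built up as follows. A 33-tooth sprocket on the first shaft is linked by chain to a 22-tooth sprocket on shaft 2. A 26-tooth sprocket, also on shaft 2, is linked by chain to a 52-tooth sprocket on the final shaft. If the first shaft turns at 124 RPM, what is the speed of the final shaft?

the first shaft → shaft 2 (chain, 22/33): 124 ÷ 0.66667 = 186 RPM
shaft 2 → the final shaft (chain, 52/26): 186 ÷ 2 = 93 RPM

93 RPM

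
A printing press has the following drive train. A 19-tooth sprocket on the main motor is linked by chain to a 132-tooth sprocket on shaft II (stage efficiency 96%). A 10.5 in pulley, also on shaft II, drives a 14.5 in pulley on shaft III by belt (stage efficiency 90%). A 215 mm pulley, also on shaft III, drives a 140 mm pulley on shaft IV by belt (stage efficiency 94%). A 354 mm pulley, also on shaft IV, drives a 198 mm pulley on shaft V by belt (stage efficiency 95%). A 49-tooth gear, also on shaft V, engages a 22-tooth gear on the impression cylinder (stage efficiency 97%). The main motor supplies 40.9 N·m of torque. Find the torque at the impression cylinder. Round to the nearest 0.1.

After the chain (132/19): 40.9 × 6.9474 × 0.96 = 272.78 N·m
After the belt (14.5/10.5): 272.78 × 1.381 × 0.90 = 339.03 N·m
After the belt (140/215): 339.03 × 0.65116 × 0.94 = 207.52 N·m
After the belt (198/354): 207.52 × 0.55932 × 0.95 = 110.27 N·m
After the gear mesh (22/49): 110.27 × 0.44898 × 0.97 = 48.022 N·m

48.0 N·m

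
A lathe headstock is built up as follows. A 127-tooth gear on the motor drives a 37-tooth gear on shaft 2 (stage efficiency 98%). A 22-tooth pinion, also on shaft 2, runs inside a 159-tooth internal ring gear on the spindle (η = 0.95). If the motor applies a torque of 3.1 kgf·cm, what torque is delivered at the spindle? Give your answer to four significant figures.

6.077 kgf·cm

Gear mesh: ratio = 37/127 = 0.29134; torque at shaft 2 = 3.1 × 0.29134 × 0.98 = 0.88509 kgf·cm.
Internal gear: ratio = 159/22 = 7.2273; torque at the spindle = 0.88509 × 7.2273 × 0.95 = 6.0769 kgf·cm.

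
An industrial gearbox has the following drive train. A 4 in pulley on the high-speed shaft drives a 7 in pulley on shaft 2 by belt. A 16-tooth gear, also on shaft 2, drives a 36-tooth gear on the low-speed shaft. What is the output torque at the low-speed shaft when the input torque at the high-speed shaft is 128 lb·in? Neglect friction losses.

504 lb·in

Belt: ratio = 7/4 = 1.75; torque at shaft 2 = 128 × 1.75 = 224 lb·in.
Gear mesh: ratio = 36/16 = 2.25; torque at the low-speed shaft = 224 × 2.25 = 504 lb·in.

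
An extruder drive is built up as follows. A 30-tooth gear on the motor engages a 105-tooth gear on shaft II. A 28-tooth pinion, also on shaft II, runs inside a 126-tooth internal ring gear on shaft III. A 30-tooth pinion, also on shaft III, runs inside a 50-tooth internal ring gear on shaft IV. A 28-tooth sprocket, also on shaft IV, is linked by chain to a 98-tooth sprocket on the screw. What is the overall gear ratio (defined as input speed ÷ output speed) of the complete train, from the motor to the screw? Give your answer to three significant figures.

91.9

Each stage contributes driven/driver: gear mesh 105/30 = 3.5, internal gear 126/28 = 4.5, internal gear 50/30 = 1.6667, chain 98/28 = 3.5.
Overall: 3.5 × 4.5 × 1.6667 × 3.5 = 91.875.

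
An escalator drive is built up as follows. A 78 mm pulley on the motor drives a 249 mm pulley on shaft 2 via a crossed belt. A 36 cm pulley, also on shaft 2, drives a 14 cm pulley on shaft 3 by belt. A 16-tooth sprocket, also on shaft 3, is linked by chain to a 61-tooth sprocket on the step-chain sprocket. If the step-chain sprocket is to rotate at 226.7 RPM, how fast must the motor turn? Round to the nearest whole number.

Overall ratio R = 3.1923 × 0.38889 × 3.8125 = 4.733.
Required input speed = output speed × R = 226.7 × 4.733 = 1073 RPM.

1073 RPM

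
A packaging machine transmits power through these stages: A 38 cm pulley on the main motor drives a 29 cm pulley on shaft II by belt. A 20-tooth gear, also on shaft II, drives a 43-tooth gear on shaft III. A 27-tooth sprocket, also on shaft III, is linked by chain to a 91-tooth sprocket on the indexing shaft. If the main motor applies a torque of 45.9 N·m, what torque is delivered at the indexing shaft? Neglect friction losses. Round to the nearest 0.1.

belt 29/38 = 0.76316 → τ = 45.9·0.76316 = 35.029 N·m
gear mesh 43/20 = 2.15 → τ = 35.029·2.15 = 75.312 N·m
chain 91/27 = 3.3704 → τ = 75.312·3.3704 = 253.83 N·m

253.8 N·m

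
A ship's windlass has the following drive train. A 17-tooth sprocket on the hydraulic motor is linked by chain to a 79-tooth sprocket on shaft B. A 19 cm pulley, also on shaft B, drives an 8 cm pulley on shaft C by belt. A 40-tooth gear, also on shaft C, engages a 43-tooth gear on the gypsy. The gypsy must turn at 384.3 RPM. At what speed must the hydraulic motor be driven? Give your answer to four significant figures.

808.3 RPM

Overall ratio R = 4.6471 × 0.42105 × 1.075 = 2.1034.
Required input speed = output speed × R = 384.3 × 2.1034 = 808.34 RPM.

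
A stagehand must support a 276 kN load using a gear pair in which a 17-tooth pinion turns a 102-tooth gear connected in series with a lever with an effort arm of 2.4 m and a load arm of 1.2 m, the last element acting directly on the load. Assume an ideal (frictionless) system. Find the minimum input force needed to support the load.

Gear pair MA = 102/17 = 6.
Lever MA = effort arm / load arm = 2.4/1.2 = 2.
Combined ideal MA = 6 × 2 = 12.
Effort = load / MA = 276 / 12 = 23 kN.

23 kN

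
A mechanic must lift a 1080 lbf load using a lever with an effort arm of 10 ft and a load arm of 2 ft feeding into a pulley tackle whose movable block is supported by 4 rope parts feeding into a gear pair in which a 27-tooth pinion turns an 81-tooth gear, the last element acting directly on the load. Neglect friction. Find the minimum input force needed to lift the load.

18 lbf

Lever MA = effort arm / load arm = 10/2 = 5.
Block-and-tackle MA = number of supporting rope parts = 4.
Gear pair MA = 81/27 = 3.
Combined ideal MA = 5 × 4 × 3 = 60.
Effort = load / MA = 1080 / 60 = 18 lbf.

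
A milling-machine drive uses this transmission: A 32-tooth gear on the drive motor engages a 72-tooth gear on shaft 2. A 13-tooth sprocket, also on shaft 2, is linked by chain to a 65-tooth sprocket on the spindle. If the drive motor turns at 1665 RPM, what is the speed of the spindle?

148 RPM

Gear mesh: ratio = 72/32 = 2.25, so shaft 2 turns at 1665 / 2.25 = 740 RPM.
Chain: ratio = 65/13 = 5, so the spindle turns at 740 / 5 = 148 RPM.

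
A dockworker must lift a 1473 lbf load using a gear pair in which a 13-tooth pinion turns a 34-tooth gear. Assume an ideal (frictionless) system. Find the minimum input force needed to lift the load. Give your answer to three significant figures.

Gear pair MA = 34/13 = 2.6154.
Effort = load / MA = 1473 / 2.6154 = 563.21 lbf.

563 lbf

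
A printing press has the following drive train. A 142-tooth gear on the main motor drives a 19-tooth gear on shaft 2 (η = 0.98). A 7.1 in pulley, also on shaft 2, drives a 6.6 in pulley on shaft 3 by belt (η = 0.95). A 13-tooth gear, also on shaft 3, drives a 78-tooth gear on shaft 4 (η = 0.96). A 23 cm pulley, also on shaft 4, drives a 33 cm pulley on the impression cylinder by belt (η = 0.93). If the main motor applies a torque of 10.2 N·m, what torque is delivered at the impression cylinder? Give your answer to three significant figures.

9.08 N·m

gear mesh 19/142 = 0.1338 → τ = 10.2·0.1338·0.98 = 1.3375 N·m
belt 6.6/7.1 = 0.92958 → τ = 1.3375·0.92958·0.95 = 1.1811 N·m
gear mesh 78/13 = 6 → τ = 1.1811·6·0.96 = 6.8034 N·m
belt 33/23 = 1.4348 → τ = 6.8034·1.4348·0.93 = 9.078 N·m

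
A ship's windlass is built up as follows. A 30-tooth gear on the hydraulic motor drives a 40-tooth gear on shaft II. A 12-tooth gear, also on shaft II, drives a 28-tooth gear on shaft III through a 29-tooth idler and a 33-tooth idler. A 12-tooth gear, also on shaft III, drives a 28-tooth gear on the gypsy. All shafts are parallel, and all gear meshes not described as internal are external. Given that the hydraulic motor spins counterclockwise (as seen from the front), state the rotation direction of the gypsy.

the hydraulic motor → shaft II: external mesh, 1 reversal → CW.
shaft II → shaft III: driver → idler → idler → driven is 3 external meshes, 3 reversals → CCW.
shaft III → the gypsy: external mesh, 1 reversal → CW.
5 reversals in total — an odd number — so the gypsy turns opposite to the hydraulic motor.

clockwise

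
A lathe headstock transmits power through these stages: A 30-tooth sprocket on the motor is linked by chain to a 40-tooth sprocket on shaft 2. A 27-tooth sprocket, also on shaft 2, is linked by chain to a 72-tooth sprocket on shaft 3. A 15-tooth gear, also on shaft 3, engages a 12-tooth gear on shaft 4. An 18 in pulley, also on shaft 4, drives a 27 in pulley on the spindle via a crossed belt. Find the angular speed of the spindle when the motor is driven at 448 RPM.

Chain: ratio = 40/30 = 1.3333, so shaft 2 turns at 448 / 1.3333 = 336 RPM.
Chain: ratio = 72/27 = 2.6667, so shaft 3 turns at 336 / 2.6667 = 126 RPM.
Gear mesh: ratio = 12/15 = 0.8, so shaft 4 turns at 126 / 0.8 = 157.5 RPM.
Belt: ratio = 27/18 = 1.5, so the spindle turns at 157.5 / 1.5 = 105 RPM.

105 RPM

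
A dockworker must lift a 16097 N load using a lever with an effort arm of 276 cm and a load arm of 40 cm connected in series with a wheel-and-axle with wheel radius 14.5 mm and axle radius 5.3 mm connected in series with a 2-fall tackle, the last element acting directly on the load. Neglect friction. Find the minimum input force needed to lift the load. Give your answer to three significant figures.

426 N

Lever MA = effort arm / load arm = 276/40 = 6.9.
Wheel-and-axle MA = R/r = 14.5/5.3 = 2.7358.
Block-and-tackle MA = number of supporting rope parts = 2.
Combined ideal MA = 6.9 × 2.7358 × 2 = 37.755.
Effort = load / MA = 16097 / 37.755 = 426.36 N.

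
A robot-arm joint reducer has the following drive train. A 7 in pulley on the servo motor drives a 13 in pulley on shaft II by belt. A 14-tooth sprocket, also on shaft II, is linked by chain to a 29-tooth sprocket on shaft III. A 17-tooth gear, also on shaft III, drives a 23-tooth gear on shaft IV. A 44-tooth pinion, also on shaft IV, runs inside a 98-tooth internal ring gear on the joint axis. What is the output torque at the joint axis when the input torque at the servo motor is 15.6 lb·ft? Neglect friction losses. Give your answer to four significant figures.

After the belt (13/7): 15.6 × 1.8571 = 28.971 lb·ft
After the chain (29/14): 28.971 × 2.0714 = 60.012 lb·ft
After the gear mesh (23/17): 60.012 × 1.3529 = 81.193 lb·ft
After the internal gear (98/44): 81.193 × 2.2273 = 180.84 lb·ft

180.8 lb·ft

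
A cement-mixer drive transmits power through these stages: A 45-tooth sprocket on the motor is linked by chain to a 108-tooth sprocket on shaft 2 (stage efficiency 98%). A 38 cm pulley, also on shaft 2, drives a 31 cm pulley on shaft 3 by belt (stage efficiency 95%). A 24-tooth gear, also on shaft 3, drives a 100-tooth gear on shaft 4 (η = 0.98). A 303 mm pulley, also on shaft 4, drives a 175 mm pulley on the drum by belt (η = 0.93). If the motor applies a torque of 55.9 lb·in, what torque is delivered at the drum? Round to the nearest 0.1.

After the chain (108/45): 55.9 × 2.4 × 0.98 = 131.48 lb·in
After the belt (31/38): 131.48 × 0.81579 × 0.95 = 101.89 lb·in
After the gear mesh (100/24): 101.89 × 4.1667 × 0.98 = 416.07 lb·in
After the belt (175/303): 416.07 × 0.57756 × 0.93 = 223.48 lb·in

223.5 lb·in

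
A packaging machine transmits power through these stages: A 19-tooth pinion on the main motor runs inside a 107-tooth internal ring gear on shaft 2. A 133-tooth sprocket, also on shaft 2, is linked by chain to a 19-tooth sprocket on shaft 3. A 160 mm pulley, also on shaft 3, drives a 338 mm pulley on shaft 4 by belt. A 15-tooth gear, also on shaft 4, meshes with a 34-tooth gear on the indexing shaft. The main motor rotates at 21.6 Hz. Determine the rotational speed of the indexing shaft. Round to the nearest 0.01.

5.61 Hz

Internal gear: ratio = 107/19 = 5.6316, so shaft 2 turns at 21.6 / 5.6316 = 3.8355 Hz.
Chain: ratio = 19/133 = 0.14286, so shaft 3 turns at 3.8355 / 0.14286 = 26.849 Hz.
Belt: ratio = 338/160 = 2.1125, so shaft 4 turns at 26.849 / 2.1125 = 12.709 Hz.
Gear mesh: ratio = 34/15 = 2.2667, so the indexing shaft turns at 12.709 / 2.2667 = 5.6071 Hz.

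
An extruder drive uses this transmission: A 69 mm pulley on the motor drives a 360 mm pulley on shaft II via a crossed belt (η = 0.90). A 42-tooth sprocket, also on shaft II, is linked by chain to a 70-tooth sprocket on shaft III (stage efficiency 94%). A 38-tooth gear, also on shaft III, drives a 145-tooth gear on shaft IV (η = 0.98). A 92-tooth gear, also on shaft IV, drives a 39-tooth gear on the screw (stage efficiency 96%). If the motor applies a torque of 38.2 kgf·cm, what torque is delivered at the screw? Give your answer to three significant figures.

After the belt (360/69): 38.2 × 5.2174 × 0.90 = 179.37 kgf·cm
After the chain (70/42): 179.37 × 1.6667 × 0.94 = 281.02 kgf·cm
After the gear mesh (145/38): 281.02 × 3.8158 × 0.98 = 1050.9 kgf·cm
After the gear mesh (39/92): 1050.9 × 0.42391 × 0.96 = 427.66 kgf·cm

428 kgf·cm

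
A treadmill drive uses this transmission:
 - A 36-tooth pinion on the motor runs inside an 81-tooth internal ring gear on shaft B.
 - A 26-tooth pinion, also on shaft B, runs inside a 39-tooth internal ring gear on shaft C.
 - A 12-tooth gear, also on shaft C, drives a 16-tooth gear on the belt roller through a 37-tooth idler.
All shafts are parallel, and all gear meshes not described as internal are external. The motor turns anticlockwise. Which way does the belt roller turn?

the motor → shaft B: internal mesh, same direction → CCW.
shaft B → shaft C: internal mesh, same direction → CCW.
shaft C → the belt roller: driver → idler → driven is 2 external meshes, 2 reversals → CCW.
2 reversals in total — an even number — so the belt roller turns the same way as the motor.

anticlockwise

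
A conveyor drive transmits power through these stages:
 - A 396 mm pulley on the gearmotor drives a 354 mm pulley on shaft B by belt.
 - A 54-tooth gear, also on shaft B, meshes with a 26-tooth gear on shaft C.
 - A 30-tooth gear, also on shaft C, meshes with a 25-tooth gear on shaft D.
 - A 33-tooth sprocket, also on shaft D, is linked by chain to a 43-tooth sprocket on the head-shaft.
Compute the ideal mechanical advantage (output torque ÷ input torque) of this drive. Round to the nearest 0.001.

0.467

Each stage contributes driven/driver: belt 354/396 = 0.89394, gear mesh 26/54 = 0.48148, gear mesh 25/30 = 0.83333, chain 43/33 = 1.303.
Overall: 0.89394 × 0.48148 × 0.83333 × 1.303 = 0.46737.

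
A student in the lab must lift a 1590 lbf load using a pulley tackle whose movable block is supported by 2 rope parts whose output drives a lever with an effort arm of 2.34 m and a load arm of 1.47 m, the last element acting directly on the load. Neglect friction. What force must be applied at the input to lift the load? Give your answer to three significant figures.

499 lbf

Block-and-tackle MA = number of supporting rope parts = 2.
Lever MA = effort arm / load arm = 2.34/1.47 = 1.5918.
Combined ideal MA = 2 × 1.5918 = 3.1837.
Effort = load / MA = 1590 / 3.1837 = 499.42 lbf.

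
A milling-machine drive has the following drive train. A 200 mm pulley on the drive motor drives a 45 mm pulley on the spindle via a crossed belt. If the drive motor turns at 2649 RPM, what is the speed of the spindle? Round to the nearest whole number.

Belt: ratio = 45/200 = 0.225, so the spindle turns at 2649 / 0.225 = 11773 RPM.

11773 RPM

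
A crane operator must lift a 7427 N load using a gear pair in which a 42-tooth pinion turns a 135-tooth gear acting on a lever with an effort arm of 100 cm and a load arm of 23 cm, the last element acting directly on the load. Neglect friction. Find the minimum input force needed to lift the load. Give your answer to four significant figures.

Gear pair MA = 135/42 = 3.2143.
Lever MA = effort arm / load arm = 100/23 = 4.3478.
Combined ideal MA = 3.2143 × 4.3478 = 13.975.
Effort = load / MA = 7427 / 13.975 = 531.44 N.

531.4 N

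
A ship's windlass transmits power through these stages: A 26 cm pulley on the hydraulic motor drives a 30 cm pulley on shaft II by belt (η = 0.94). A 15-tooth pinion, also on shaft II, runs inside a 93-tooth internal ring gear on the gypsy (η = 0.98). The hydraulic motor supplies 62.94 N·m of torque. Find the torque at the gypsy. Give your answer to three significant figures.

belt 30/26 = 1.1538 → τ = 62.94·1.1538·0.94 = 68.266 N·m
internal gear 93/15 = 6.2 → τ = 68.266·6.2·0.98 = 414.78 N·m

415 N·m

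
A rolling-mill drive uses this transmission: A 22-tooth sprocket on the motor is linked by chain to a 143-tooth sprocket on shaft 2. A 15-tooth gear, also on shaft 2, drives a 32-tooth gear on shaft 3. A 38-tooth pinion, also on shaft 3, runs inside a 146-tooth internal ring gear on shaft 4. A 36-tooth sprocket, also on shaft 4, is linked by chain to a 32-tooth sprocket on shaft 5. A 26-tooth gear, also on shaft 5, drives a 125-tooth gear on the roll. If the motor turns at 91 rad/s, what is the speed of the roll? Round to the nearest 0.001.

0.400 rad/s

the motor → shaft 2 (chain, 143/22): 91 ÷ 6.5 = 14 rad/s
shaft 2 → shaft 3 (gear mesh, 32/15): 14 ÷ 2.1333 = 6.5625 rad/s
shaft 3 → shaft 4 (internal gear, 146/38): 6.5625 ÷ 3.8421 = 1.708 rad/s
shaft 4 → shaft 5 (chain, 32/36): 1.708 ÷ 0.88889 = 1.9216 rad/s
shaft 5 → the roll (gear mesh, 125/26): 1.9216 ÷ 4.8077 = 0.39968 rad/s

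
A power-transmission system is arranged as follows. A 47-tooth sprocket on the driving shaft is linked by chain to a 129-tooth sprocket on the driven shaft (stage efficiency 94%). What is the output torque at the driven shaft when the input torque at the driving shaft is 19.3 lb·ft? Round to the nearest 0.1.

Chain: ratio = 129/47 = 2.7447; torque at the driven shaft = 19.3 × 2.7447 × 0.94 = 49.794 lb·ft.

49.8 lb·ft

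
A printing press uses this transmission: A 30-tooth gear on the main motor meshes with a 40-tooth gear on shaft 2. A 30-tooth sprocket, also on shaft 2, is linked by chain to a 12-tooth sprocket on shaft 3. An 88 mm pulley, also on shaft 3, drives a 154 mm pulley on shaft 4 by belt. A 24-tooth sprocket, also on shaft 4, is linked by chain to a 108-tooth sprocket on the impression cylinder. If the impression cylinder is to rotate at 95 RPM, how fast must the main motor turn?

399 RPM

Overall ratio R = 1.3333 × 0.4 × 1.75 × 4.5 = 4.2.
Required input speed = output speed × R = 95 × 4.2 = 399 RPM.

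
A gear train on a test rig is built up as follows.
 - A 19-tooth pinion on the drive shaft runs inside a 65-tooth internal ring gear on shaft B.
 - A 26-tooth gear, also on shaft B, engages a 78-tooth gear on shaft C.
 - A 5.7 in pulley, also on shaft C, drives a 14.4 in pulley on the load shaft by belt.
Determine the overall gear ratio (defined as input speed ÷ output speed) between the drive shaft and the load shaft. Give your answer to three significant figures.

Each stage contributes driven/driver: internal gear 65/19 = 3.4211, gear mesh 78/26 = 3, belt 14.4/5.7 = 2.5263.
Overall: 3.4211 × 3 × 2.5263 = 25.928.

25.9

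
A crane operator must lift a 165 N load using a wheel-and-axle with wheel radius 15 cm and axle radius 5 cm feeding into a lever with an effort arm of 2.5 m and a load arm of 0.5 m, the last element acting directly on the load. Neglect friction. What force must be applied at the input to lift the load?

11 N

Wheel-and-axle MA = R/r = 15/5 = 3.
Lever MA = effort arm / load arm = 2.5/0.5 = 5.
Combined ideal MA = 3 × 5 = 15.
Effort = load / MA = 165 / 15 = 11 N.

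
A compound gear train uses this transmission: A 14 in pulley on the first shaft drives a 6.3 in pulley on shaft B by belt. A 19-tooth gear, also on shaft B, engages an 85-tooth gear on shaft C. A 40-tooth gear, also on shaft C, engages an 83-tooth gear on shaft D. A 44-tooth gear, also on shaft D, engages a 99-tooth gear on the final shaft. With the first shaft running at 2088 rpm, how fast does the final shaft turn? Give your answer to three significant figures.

belt 6.3/14 = 0.45 → 2088/0.45 = 4640 rpm
gear mesh 85/19 = 4.4737 → 4640/4.4737 = 1037.2 rpm
gear mesh 83/40 = 2.075 → 1037.2/2.075 = 499.84 rpm
gear mesh 99/44 = 2.25 → 499.84/2.25 = 222.15 rpm

222 rpm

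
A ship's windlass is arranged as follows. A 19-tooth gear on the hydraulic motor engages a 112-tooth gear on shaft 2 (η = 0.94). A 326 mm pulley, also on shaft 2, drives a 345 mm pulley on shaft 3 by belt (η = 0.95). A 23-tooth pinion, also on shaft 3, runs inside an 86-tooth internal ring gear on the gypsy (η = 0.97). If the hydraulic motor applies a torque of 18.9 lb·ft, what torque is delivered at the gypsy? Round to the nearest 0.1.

gear mesh 112/19 = 5.8947 → τ = 18.9·5.8947·0.94 = 104.73 lb·ft
belt 345/326 = 1.0583 → τ = 104.73·1.0583·0.95 = 105.29 lb·ft
internal gear 86/23 = 3.7391 → τ = 105.29·3.7391·0.97 = 381.88 lb·ft

381.9 lb·ft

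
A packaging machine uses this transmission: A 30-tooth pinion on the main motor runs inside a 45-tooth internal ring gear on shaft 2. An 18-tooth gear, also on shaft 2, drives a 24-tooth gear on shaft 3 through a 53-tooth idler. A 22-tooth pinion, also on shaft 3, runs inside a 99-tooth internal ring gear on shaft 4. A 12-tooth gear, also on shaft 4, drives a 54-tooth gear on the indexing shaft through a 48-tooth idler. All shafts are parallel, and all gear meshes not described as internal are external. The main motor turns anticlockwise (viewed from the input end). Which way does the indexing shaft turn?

the main motor → shaft 2: internal mesh, same direction → CCW.
shaft 2 → shaft 3: driver → idler → driven is 2 external meshes, 2 reversals → CCW.
shaft 3 → shaft 4: internal mesh, same direction → CCW.
shaft 4 → the indexing shaft: driver → idler → driven is 2 external meshes, 2 reversals → CCW.
4 reversals in total — an even number — so the indexing shaft turns the same way as the main motor.

anticlockwise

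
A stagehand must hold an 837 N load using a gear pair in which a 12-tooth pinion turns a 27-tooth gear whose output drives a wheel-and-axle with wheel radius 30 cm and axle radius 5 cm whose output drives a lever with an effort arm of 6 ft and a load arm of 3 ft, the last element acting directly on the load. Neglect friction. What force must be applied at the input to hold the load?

Gear pair MA = 27/12 = 2.25.
Wheel-and-axle MA = R/r = 30/5 = 6.
Lever MA = effort arm / load arm = 6/3 = 2.
Combined ideal MA = 2.25 × 6 × 2 = 27.
Effort = load / MA = 837 / 27 = 31 N.

31 N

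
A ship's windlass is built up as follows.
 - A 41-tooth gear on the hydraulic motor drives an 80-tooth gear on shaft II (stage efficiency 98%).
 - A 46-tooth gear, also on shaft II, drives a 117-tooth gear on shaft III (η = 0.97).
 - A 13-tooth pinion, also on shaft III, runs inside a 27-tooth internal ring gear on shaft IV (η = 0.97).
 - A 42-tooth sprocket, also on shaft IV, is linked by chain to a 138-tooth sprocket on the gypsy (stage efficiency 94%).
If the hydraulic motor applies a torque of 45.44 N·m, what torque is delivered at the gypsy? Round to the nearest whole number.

gear mesh 80/41 = 1.9512 → τ = 45.44·1.9512·0.98 = 86.89 N·m
gear mesh 117/46 = 2.5435 → τ = 86.89·2.5435·0.97 = 214.37 N·m
internal gear 27/13 = 2.0769 → τ = 214.37·2.0769·0.97 = 431.88 N·m
chain 138/42 = 3.2857 → τ = 431.88·3.2857·0.94 = 1333.9 N·m

1334 N·m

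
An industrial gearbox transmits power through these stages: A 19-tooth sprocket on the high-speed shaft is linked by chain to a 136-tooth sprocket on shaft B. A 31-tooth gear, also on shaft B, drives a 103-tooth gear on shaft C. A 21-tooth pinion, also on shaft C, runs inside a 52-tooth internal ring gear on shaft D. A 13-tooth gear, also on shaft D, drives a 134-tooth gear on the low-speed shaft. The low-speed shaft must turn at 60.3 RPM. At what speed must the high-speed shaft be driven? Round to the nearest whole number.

Overall ratio R = 7.1579 × 3.3226 × 2.4762 × 10.308 = 607.02.
Required input speed = output speed × R = 60.3 × 607.02 = 36604 RPM.

36604 RPM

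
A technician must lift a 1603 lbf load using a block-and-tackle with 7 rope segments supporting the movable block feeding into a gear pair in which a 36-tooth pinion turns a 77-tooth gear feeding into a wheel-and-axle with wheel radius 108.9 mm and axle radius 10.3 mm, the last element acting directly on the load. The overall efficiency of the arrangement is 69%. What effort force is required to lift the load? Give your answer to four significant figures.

14.68 lbf

Block-and-tackle MA = number of supporting rope parts = 7.
Gear pair MA = 77/36 = 2.1389.
Wheel-and-axle MA = R/r = 108.9/10.3 = 10.573.
Combined ideal MA = 7 × 2.1389 × 10.573 = 158.3.
Actual MA = 158.3 × 0.69 = 109.23.
Effort = load / actual MA = 1603 / 109.23 = 14.676 lbf.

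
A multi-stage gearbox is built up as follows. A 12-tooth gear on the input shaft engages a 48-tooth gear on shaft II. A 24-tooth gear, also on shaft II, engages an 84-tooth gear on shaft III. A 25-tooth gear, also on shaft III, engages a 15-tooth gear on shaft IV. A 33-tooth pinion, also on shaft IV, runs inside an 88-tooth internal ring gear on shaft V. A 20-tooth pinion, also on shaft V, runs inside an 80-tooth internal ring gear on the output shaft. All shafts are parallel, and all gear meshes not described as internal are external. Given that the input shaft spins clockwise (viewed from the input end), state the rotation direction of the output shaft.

the input shaft → shaft II: external mesh, 1 reversal → CCW.
shaft II → shaft III: external mesh, 1 reversal → CW.
shaft III → shaft IV: external mesh, 1 reversal → CCW.
shaft IV → shaft V: internal mesh, same direction → CCW.
shaft V → the output shaft: internal mesh, same direction → CCW.
3 reversals in total — an odd number — so the output shaft turns opposite to the input shaft.

anticlockwise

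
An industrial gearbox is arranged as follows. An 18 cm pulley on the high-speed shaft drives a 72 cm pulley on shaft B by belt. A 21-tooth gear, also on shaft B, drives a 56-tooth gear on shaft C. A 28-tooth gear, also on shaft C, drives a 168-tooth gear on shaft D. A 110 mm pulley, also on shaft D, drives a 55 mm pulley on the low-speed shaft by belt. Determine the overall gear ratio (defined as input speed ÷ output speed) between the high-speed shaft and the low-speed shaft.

Each stage contributes driven/driver: belt 72/18 = 4, gear mesh 56/21 = 2.6667, gear mesh 168/28 = 6, belt 55/110 = 0.5.
Overall: 4 × 2.6667 × 6 × 0.5 = 32.

32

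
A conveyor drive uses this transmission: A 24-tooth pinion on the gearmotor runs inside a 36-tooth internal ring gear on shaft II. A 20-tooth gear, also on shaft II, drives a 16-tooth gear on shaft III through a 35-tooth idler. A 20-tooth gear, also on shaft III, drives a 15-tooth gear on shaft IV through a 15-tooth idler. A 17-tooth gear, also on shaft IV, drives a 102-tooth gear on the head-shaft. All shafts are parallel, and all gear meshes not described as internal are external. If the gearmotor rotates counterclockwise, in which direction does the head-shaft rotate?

the gearmotor → shaft II: internal mesh, same direction → CCW.
shaft II → shaft III: driver → idler → driven is 2 external meshes, 2 reversals → CCW.
shaft III → shaft IV: driver → idler → driven is 2 external meshes, 2 reversals → CCW.
shaft IV → the head-shaft: external mesh, 1 reversal → CW.
5 reversals in total — an odd number — so the head-shaft turns opposite to the gearmotor.

clockwise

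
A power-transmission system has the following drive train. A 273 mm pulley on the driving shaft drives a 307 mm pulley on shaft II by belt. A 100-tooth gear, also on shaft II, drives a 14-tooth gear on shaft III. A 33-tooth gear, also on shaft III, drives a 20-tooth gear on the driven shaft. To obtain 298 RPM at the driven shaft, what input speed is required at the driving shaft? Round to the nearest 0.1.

28.4 RPM

Overall ratio R = 1.1245 × 0.14 × 0.60606 = 0.095416.
Required input speed = output speed × R = 298 × 0.095416 = 28.434 RPM.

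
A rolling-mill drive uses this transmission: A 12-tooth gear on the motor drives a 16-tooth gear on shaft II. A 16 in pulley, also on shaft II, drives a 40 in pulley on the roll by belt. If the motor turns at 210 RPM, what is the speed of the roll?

the motor → shaft II (gear mesh, 16/12): 210 ÷ 1.3333 = 157.5 RPM
shaft II → the roll (belt, 40/16): 157.5 ÷ 2.5 = 63 RPM

63 RPM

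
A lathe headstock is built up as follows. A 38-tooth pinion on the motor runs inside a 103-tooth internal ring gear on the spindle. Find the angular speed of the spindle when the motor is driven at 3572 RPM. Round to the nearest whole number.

1318 RPM

Internal gear: ratio = 103/38 = 2.7105, so the spindle turns at 3572 / 2.7105 = 1317.8 RPM.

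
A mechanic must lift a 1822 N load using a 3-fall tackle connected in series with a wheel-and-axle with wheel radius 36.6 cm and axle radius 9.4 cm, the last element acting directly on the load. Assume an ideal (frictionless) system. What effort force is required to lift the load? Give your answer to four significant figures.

156.0 N

Block-and-tackle MA = number of supporting rope parts = 3.
Wheel-and-axle MA = R/r = 36.6/9.4 = 3.8936.
Combined ideal MA = 3 × 3.8936 = 11.681.
Effort = load / MA = 1822 / 11.681 = 155.98 N.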